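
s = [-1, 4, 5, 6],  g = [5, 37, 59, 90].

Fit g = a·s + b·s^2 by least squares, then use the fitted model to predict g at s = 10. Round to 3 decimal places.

From the data, Σs·s = 78, Σs·s^2 = 404, Σs^2·s^2 = 2178.
Right-hand side: Σs·g = 978, Σs^2·g = 5312.
Normal equations: [[78, 404]; [404, 2178]]·[a, b]ᵀ = [978, 5312]ᵀ.
Δ = 78·2178 − 404² = 6668.
a = (978·2178 − 404·5312)/6668 = -3991/1667; b = (78·5312 − 404·978)/6668 = 4806/1667.
At s = 10: ĝ = (-3991/1667)·(10) + (4806/1667)·(100) = 440690/1667.

ĝ = 264.361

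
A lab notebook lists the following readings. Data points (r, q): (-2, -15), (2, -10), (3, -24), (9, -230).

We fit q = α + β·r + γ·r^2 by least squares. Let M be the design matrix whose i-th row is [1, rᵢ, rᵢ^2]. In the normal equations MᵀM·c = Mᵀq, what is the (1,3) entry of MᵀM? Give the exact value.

Row 1 ↔ basis 1, column 3 ↔ basis r^2, so (MᵀM)_{1,3} = Σᵢ r^2 = (1)·(4) + (1)·(4) + (1)·(9) + (1)·(81) = 98.

98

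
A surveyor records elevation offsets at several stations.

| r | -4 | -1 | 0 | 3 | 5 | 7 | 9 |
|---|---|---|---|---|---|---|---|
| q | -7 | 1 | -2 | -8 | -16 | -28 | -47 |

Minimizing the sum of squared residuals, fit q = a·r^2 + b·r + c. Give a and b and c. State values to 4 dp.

a = -0.5016, b = -0.5458, c = -0.8342

The normal equations are: 9925·a + 1159·b + 181·c = -5762;  1159·a + 181·b + 19·c = -696;  181·a + 19·b + 7·c = -107.
(Σr^2·r^2 = 9925, Σr^2·r = 1159, Σr^2 = 181, Σr·r = 181, Σr = 19, Σ1 = 7, Σr^2·q = -5762, Σr·q = -696, Σq = -107.)
Inverting the 3×3 Gram matrix, [a, b, c]ᵀ = [-34087/67956, -37091/67956, -4724/5663]ᵀ.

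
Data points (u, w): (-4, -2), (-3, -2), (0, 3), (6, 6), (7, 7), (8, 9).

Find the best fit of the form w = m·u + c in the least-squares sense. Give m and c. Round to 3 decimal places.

m = 0.863, c = 1.486

Setting ∂/∂m … = 0 gives: 174·m + 14·c = 171;  14·m + 6·c = 21.
det = 174·6 − 14² = 848.
m = (171·6 − 14·21)/848 = 183/212; c = (174·21 − 14·171)/848 = 315/212.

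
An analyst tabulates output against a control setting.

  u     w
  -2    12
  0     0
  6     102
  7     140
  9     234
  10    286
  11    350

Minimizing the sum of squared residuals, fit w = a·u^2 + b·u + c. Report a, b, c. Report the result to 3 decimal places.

Setting ∂/∂a … = 0 gives: 34915·a + 3611·b + 391·c = 100484;  3611·a + 391·b + 41·c = 10384;  391·a + 41·b + 7·c = 1124.
(Σu^2·u^2 = 34915, Σu^2·u = 3611, Σu^2 = 391, Σu·u = 391, Σu = 41, Σ1 = 7, Σu^2·w = 100484, Σu·w = 10384, Σw = 1124.)
Solving the 3×3 system (Gaussian elimination) gives a = 6830/2331, b = -1076/2331, c = -130/333.

a = 2.930, b = -0.462, c = -0.390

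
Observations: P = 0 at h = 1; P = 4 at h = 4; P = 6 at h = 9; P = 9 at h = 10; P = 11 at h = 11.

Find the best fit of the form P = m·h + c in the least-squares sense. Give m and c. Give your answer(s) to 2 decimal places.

m = 0.96, c = -0.72

Sums needed: Σh·h = 319, Σh = 35, Σ1 = 5.
Right-hand side: Σh·P = 281, ΣP = 30.
XᵀX·[m, c]ᵀ = XᵀP becomes [[319, 35]; [35, 5]]·[m, c]ᵀ = [281, 30]ᵀ.
Determinant 319·5 − 35² = 370.
m = (281·5 − 35·30)/370 = 71/74; c = (319·30 − 35·281)/370 = -53/74.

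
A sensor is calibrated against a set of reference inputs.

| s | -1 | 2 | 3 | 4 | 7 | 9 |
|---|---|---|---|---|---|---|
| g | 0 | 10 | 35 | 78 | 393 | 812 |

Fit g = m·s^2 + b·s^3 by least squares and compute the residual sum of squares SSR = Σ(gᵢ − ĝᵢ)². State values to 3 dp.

SSR = 5.640

Setting ∂/∂m … = 0 gives: 9316·m + 77154·b = 86632;  77154·m + 653980·b = 732764.
Eliminating b: 653980·(row 1) − 77154·(row 2) gives 139737964·m = 653980·86632 − 77154·732764 = 119921704, so m = 29980426/34934491.
Then b = (732764 − 77154·(29980426/34934491))/653980 = 35606024/34934491.
Residuals: 5625598/34934491, -55424986/34934491, -8479297/34934491, -33582054/34934491, 47347857/34934491, -18399310/34934491; SSR = 197042614/34934491.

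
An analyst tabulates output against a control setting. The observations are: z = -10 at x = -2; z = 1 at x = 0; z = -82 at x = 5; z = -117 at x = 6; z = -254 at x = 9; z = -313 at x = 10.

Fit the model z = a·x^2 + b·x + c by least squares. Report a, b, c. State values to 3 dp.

Normal-equation sums: Σx^2·x^2 = 18498, Σx^2·x = 2062, Σx^2 = 246, Σx·x = 246, Σx = 28, Σ1 = 6.
And Σx^2·z = -58176, Σx·z = -6508, Σz = -775.
Normal equations: [[18498, 2062, 246]; [2062, 246, 28]; [246, 28, 6]]·[a, b, c]ᵀ = [-58176, -6508, -775]ᵀ.
Solving the 3×3 system (Gaussian elimination) gives a = -603355/202182, b = -95691/67394, c = -18973/101091.

a = -2.984, b = -1.420, c = -0.188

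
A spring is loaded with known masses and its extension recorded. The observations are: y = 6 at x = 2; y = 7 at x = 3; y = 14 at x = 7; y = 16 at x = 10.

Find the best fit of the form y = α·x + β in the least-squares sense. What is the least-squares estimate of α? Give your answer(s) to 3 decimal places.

α = 1.329

From the data, Σx·x = 162, Σx = 22, Σ1 = 4.
And Σx·y = 291, Σy = 43.
Normal equations: [[162, 22]; [22, 4]]·[α, β]ᵀ = [291, 43]ᵀ.
Determinant 162·4 − 22² = 164.
α = (291·4 − 22·43)/164 = 109/82; β = (162·43 − 22·291)/164 = 141/41.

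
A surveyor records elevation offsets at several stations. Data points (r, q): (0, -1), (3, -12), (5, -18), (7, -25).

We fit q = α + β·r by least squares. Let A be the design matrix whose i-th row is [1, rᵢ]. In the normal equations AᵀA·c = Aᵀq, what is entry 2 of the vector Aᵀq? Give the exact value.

-301

Entry 2 ↔ basis r, so (Aᵀq)_{2} = Σᵢ (r)·qᵢ = (0)·(-1) + (3)·(-12) + (5)·(-18) + (7)·(-25) = -301.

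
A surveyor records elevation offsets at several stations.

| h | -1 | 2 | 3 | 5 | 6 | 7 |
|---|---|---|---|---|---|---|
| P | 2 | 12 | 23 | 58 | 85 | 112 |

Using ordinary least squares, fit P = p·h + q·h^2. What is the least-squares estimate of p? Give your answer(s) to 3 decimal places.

With design matrix X, XᵀX = [[124, 718]; [718, 4420]] and XᵀP = [1675, 10255]ᵀ.
Eliminating q: 4420·(row 1) − 718·(row 2) gives 32556·p = 4420·1675 − 718·10255 = 40410, so p = 6735/5426.
Then q = (10255 − 718·(6735/5426))/4420 = 11495/5426.

p = 1.241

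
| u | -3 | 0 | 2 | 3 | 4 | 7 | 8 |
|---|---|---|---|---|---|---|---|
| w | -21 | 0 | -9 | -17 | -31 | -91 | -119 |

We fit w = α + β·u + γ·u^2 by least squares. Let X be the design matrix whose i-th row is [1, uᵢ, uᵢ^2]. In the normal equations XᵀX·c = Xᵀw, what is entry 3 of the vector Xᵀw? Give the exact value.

-12949

Entry 3 ↔ basis u^2, so (Xᵀw)_{3} = Σᵢ (u^2)·wᵢ = (9)·(-21) + (0)·(0) + (4)·(-9) + (9)·(-17) + (16)·(-31) + (49)·(-91) + (64)·(-119) = -12949.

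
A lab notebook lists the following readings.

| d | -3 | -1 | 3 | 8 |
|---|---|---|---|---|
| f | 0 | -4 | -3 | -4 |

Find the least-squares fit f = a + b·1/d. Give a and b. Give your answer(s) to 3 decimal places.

a = -2.730, b = 0.090

Forming XᵀX = [[4, -7/8]; [-7/8, 713/576]] and Xᵀf = [-11, 5/2]ᵀ gives XᵀX·[a, b]ᵀ = Xᵀf.
det = 4·(713/576) − (-7/8)² = 2411/576.
a = ((-11)·(713/576) − (-7/8)·(5/2))/(2411/576) = -6583/2411; b = (4·(5/2) − (-7/8)·(-11))/(2411/576) = 216/2411.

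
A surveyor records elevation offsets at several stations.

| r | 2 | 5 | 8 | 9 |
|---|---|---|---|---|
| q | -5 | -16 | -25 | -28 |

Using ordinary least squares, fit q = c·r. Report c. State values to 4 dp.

c = -3.1149

Sums needed: Σr·r = 174.
Moment sums: Σr·q = -542.
Normal equations: [[174]]·[c]ᵀ = [-542]ᵀ.
Hence c = -542 / 174 ≈ -3.11494.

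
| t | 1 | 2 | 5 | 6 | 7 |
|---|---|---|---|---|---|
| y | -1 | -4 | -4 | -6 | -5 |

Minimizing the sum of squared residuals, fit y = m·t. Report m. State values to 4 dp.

m = -0.8696

Compute the Gram sums: Σt·t = 115.
Right-hand side: Σt·y = -100.
So XᵀX·[m]ᵀ = Xᵀy: [[115]]·[m]ᵀ = [-100]ᵀ.
m = (-100)/115 = -0.869565.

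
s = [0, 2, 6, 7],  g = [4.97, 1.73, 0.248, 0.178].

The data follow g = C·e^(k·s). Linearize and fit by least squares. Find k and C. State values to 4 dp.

k = -0.4800, C = 4.7477

Taking logs, ln g = k·s + ln C, so regress ln g on s.
XᵀX = [[89.0000, 15.0000]; [15.0000, 4]], rhs = [-19.3515, -0.9688]ᵀ  (here Σs = 15.0000, Σ(s)² = 89.0000, Σln g = -0.9688, Σs·ln g = -19.3515).
Solving (det = 131.0000): k = -0.47996, ln C = 1.55766, so C = exp(1.55766) = 4.74770.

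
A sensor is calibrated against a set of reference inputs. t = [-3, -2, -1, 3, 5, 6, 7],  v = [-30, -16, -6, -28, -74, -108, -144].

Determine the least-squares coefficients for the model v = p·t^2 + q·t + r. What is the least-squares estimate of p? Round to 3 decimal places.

p = -2.945

With design matrix X, XᵀX = [[4501, 675, 133]; [675, 133, 15]; [133, 15, 7]] and Xᵀv = [-13386, -1982, -406]ᵀ.
Row-reducing yields p = -60542/20559, q = 354/979, r = -58054/20559.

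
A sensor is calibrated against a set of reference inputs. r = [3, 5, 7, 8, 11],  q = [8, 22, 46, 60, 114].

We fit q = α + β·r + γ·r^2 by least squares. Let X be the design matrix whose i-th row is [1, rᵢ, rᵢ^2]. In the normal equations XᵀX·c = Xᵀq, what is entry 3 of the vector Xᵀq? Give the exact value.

20510

Entry 3 ↔ basis r^2, so (Xᵀq)_{3} = Σᵢ (r^2)·qᵢ = (9)·(8) + (25)·(22) + (49)·(46) + (64)·(60) + (121)·(114) = 20510.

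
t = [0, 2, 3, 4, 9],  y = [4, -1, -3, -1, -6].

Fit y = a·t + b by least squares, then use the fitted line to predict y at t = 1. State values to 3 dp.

ŷ = 1.119

From the data, Σt·t = 110, Σt = 18, Σ1 = 5.
For Xᵀy: Σt·y = -69, Σy = -7.
So XᵀX·[a, b]ᵀ = Xᵀy: [[110, 18]; [18, 5]]·[a, b]ᵀ = [-69, -7]ᵀ.
Eliminating b: 5·(row 1) − 18·(row 2) gives 226·a = 5·(-69) − 18·(-7) = -219, so a = -219/226.
Then b = ((-7) − 18·(-219/226))/5 = 236/113.
At t = 1: ŷ = (-219/226)·(1) + (236/113)·(1) = 253/226.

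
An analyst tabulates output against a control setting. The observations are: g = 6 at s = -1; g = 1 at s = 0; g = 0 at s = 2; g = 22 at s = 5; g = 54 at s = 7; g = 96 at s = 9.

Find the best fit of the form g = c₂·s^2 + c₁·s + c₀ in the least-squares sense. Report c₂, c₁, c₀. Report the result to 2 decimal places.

Normal-equation sums: Σs^2·s^2 = 9604, Σs^2·s = 1204, Σs^2 = 160, Σs·s = 160, Σs = 22, Σ1 = 6.
Moment sums: Σs^2·g = 10978, Σs·g = 1346, Σg = 179.
MᵀM·[c₂, c₁, c₀]ᵀ = Mᵀg becomes [[9604, 1204, 160]; [1204, 160, 22]; [160, 22, 6]]·[c₂, c₁, c₀]ᵀ = [10978, 1346, 179]ᵀ.
Row-reducing yields c₂ = 24931/15873, c₁ = -112025/31746, c₀ = 127/143.

c₂ = 1.57, c₁ = -3.53, c₀ = 0.89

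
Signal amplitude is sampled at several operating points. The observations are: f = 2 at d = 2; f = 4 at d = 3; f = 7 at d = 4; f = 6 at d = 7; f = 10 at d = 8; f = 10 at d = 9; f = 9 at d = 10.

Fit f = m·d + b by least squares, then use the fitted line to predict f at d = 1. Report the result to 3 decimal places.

f̂ = 2.388

XᵀX·[m, b]ᵀ = Xᵀf reads: 323·m + 43·b = 346;  43·m + 7·b = 48.
det = 323·7 − 43² = 412.
m = (346·7 − 43·48)/412 = 179/206; b = (323·48 − 43·346)/412 = 313/206.
At d = 1: f̂ = (179/206)·(1) + (313/206)·(1) = 246/103.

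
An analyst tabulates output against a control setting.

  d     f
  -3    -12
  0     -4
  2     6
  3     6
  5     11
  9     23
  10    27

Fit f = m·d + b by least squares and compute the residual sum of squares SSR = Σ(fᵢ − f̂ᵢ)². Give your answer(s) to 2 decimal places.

Sums needed: Σd·d = 228, Σd = 26, Σ1 = 7.
Right-hand side: Σd·f = 598, Σf = 57.
Normal equations: [[228, 26]; [26, 7]]·[m, b]ᵀ = [598, 57]ᵀ.
Eliminating b: 7·(row 1) − 26·(row 2) gives 920·m = 7·598 − 26·57 = 2704, so m = 338/115.
Then b = (57 − 26·(338/115))/7 = -319/115.
Residuals: -47/115, -141/115, 333/115, -1/23, -106/115, -78/115, 44/115; SSR = 1324/115.

SSR = 11.51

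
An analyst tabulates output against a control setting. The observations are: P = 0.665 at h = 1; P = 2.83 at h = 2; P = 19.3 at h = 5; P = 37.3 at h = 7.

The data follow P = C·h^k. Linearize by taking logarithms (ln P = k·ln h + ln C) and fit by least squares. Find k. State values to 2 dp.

Linearized form: ln P = k·ln h + ln C. From the 4 transformed points,
XᵀX = [[6.8573, 4.2485]; [4.2485, 4]], rhs = [12.5274, 7.2114]ᵀ  (here Σln h = 4.2485, Σ(ln h)² = 6.8573, Σln P = 7.2114, Σln h·ln P = 12.5274).
Slope k = (n·Σln h·ln P − Σln h·Σln P)/(n·Σ(ln h)² − (Σln h)²) = (4·12.5274 − 4.2485·7.2114)/9.3795 = 2.07601; ln C = (Σln P − k·Σln h)/n = -0.40213.

k = 2.08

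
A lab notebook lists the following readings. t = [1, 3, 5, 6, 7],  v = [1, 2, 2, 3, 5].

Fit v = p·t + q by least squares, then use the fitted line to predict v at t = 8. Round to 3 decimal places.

Forming XᵀX = [[120, 22]; [22, 5]] and Xᵀv = [70, 13]ᵀ gives XᵀX·[p, q]ᵀ = Xᵀv.
det = 120·5 − 22² = 116.
p = (70·5 − 22·13)/116 = 16/29; q = (120·13 − 22·70)/116 = 5/29.
At t = 8: v̂ = (16/29)·(8) + (5/29)·(1) = 133/29.

v̂ = 4.586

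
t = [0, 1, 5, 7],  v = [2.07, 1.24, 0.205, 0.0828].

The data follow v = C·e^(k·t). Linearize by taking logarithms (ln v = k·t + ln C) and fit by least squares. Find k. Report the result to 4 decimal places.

Let Y = ln v. Fitting Y = k·t + ln C by least squares:
Over the data: Σt = 13.0000, Σ(t)² = 75.0000, Σln v = -3.1334, Σt·ln v = -25.1479.
Normal system: [[75.0000, 13.0000]; [13.0000, 4]]·[k, ln C]ᵀ = [-25.1479, -3.1334]ᵀ.
Δ = 75.0000·4 − (13.0000)² = 131.0000; k = (-25.1479·4 − 13.0000·-3.1334)/131.0000 = -0.45693, ln C = (75.0000·-3.1334 − 13.0000·-25.1479)/131.0000 = 0.70166.

k = -0.4569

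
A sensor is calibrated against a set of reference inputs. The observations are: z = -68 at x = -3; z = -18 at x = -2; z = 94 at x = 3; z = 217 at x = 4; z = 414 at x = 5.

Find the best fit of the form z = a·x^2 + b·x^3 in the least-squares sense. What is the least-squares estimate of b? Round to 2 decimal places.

Sums needed: Σx^2·x^2 = 1059, Σx^2·x^3 = 4117, Σx^3·x^3 = 21243.
For Mᵀz: Σx^2·z = 13984, Σx^3·z = 70156.
So MᵀM·[a, b]ᵀ = Mᵀz: [[1059, 4117]; [4117, 21243]]·[a, b]ᵀ = [13984, 70156]ᵀ.
det = 1059·21243 − 4117² = 5546648.
a = (13984·21243 − 4117·70156)/5546648 = 2057465/1386662; b = (1059·70156 − 4117·13984)/5546648 = 4180769/1386662.

b = 3.01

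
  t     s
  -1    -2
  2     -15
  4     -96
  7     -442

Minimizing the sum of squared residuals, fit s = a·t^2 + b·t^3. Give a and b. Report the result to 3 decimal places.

From the data, Σt^2·t^2 = 2674, Σt^2·t^3 = 17862, Σt^3·t^3 = 121810.
For Xᵀs: Σt^2·s = -23256, Σt^3·s = -157868.
So XᵀX·[a, b]ᵀ = Xᵀs: [[2674, 17862]; [17862, 121810]]·[a, b]ᵀ = [-23256, -157868]ᵀ.
Determinant 2674·121810 − 17862² = 6668896.
a = ((-23256)·121810 − 17862·(-157868))/6668896 = -124761/64124; b = (2674·(-157868) − 17862·(-23256))/6668896 = -842545/833612.

a = -1.946, b = -1.011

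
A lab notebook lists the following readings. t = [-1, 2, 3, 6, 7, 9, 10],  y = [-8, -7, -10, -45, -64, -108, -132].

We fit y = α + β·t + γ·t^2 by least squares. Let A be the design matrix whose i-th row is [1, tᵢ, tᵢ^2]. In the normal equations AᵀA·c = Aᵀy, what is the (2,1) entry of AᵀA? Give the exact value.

36

Row 2 ↔ basis t, column 1 ↔ basis 1, so (AᵀA)_{2,1} = Σᵢ t = (-1)·(1) + (2)·(1) + (3)·(1) + (6)·(1) + (7)·(1) + (9)·(1) + (10)·(1) = 36.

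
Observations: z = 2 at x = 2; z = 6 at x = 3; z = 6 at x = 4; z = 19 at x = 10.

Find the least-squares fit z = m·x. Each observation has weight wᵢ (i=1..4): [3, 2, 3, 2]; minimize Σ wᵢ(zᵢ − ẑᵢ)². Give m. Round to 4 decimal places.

Sums needed: Σwᵢ·x·x = 278.
For MᵀWz: Σwᵢ·x·z = 500.
m = 500/278 = 1.79856.

m = 1.7986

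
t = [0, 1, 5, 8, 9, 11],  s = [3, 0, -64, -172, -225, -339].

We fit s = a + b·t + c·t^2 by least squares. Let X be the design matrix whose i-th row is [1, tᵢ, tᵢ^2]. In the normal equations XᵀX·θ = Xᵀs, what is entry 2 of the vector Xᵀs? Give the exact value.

Entry 2 ↔ basis t, so (Xᵀs)_{2} = Σᵢ (t)·sᵢ = (0)·(3) + (1)·(0) + (5)·(-64) + (8)·(-172) + (9)·(-225) + (11)·(-339) = -7450.

-7450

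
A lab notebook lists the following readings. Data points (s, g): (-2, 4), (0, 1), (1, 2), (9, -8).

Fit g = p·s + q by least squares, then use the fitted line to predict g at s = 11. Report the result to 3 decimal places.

ĝ = -10.021

Entries of MᵀM: Σs·s = 86, Σs = 8, Σ1 = 4.
Moment sums: Σs·g = -78, Σg = -1.
Eliminating q: 4·(row 1) − 8·(row 2) gives 280·p = 4·(-78) − 8·(-1) = -304, so p = -38/35.
Then q = ((-1) − 8·(-38/35))/4 = 269/140.
At s = 11: ĝ = (-38/35)·(11) + (269/140)·(1) = -1403/140.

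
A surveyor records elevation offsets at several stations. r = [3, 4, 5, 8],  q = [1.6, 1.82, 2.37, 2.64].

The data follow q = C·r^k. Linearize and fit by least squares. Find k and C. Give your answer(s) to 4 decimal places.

k = 0.5330, C = 0.9075

Linearized form: ln q = k·ln r + ln C. From the 4 transformed points,
Σln r = 6.1738, Σ(ln r)² = 10.0431, Σln q = 2.9025, Σln r·ln q = 4.7540.
Normal system: [[10.0431, 6.1738]; [6.1738, 4]]·[k, ln C]ᵀ = [4.7540, 2.9025]ᵀ.
Slope k = (n·Σln r·ln q − Σln r·Σln q)/(n·Σ(ln r)² − (Σln r)²) = (4·4.7540 − 6.1738·2.9025)/2.0569 = 0.53303; ln C = (Σln q − k·Σln r)/n = -0.09707, so C = exp(-0.09707) = 0.90749.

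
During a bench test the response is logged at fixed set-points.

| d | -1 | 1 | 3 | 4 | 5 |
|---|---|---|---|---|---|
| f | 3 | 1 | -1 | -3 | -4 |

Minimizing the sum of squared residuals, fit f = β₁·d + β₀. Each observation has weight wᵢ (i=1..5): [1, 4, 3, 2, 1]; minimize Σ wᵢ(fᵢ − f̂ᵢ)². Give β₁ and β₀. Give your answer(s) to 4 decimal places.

The normal equations are: 89·β₁ + 25·β₀ = -52;  25·β₁ + 11·β₀ = -6.
(Σwᵢ·d·d = 89, Σwᵢ·d = 25, Σwᵢ·1 = 11, Σwᵢ·d·f = -52, Σwᵢ·f = -6.)
Δ = 89·11 − 25² = 354.
β₁ = ((-52)·11 − 25·(-6))/354 = -211/177; β₀ = (89·(-6) − 25·(-52))/354 = 383/177.

β₁ = -1.1921, β₀ = 2.1638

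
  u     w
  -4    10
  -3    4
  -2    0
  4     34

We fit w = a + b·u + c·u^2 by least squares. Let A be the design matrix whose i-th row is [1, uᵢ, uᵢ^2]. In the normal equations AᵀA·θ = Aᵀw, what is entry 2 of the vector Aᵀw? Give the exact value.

Entry 2 ↔ basis u, so (Aᵀw)_{2} = Σᵢ (u)·wᵢ = (-4)·(10) + (-3)·(4) + (-2)·(0) + (4)·(34) = 84.

84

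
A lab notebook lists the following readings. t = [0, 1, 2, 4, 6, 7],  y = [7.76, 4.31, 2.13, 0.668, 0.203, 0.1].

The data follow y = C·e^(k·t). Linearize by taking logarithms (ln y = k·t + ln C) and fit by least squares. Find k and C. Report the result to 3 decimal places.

Taking logs, ln y = k·t + ln C, so regress ln y on t.
Σt = 20.0000, Σ(t)² = 106.0000, Σln y = -0.0346, Σt·ln y = -24.3261.
Normal system: [[106.0000, 20.0000]; [20.0000, 6]]·[k, ln C]ᵀ = [-24.3261, -0.0346]ᵀ.
Slope k = (n·Σt·ln y − Σt·Σln y)/(n·Σ(t)² − (Σt)²) = (6·-24.3261 − 20.0000·-0.0346)/236.0000 = -0.61553; ln C = (Σln y − k·Σt)/n = 2.04601, so C = exp(2.04601) = 7.73697.

k = -0.616, C = 7.737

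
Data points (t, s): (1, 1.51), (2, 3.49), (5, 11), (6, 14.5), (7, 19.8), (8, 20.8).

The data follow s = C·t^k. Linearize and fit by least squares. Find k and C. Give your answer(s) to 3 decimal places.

Taking logs, ln s = k·ln t + ln C, so regress ln s on ln t.
XᵀX = [[14.3918, 8.1197]; [8.1197, 6]], rhs = [21.6379, 12.7547]ᵀ  (here Σln t = 8.1197, Σ(ln t)² = 14.3918, Σln s = 12.7547, Σln t·ln s = 21.6379).
Slope k = (n·Σln t·ln s − Σln t·Σln s)/(n·Σ(ln t)² − (Σln t)²) = (6·21.6379 − 8.1197·12.7547)/20.4213 = 1.28608; ln C = (Σln s − k·Σln t)/n = 0.38535, so C = exp(0.38535) = 1.47013.

k = 1.286, C = 1.470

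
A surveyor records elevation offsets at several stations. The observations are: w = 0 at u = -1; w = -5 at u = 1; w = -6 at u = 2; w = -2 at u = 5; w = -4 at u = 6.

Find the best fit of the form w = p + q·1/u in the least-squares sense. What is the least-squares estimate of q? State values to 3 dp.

XᵀX·[p, q]ᵀ = Xᵀw reads: 5·p + (13/15)·q = -17;  (13/15)·p + (1043/450)·q = -136/15.
Eliminating q: (1043/450)·(row 1) − (13/15)·(row 2) gives (4877/450)·p = (1043/450)·(-17) − (13/15)·(-136/15) = -2839/90, so p = -14195/4877.
Then q = ((-136/15) − (13/15)·(-14195/4877))/(1043/450) = -13770/4877.

q = -2.823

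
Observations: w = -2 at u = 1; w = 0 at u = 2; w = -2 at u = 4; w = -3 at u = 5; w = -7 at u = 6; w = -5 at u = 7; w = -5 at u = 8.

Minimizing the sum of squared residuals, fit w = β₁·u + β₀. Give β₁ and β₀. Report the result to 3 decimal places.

β₁ = -0.732, β₀ = 0.022

Compute the Gram sums: Σu·u = 195, Σu = 33, Σ1 = 7.
Moment sums: Σu·w = -142, Σw = -24.
So MᵀM·[β₁, β₀]ᵀ = Mᵀw: [[195, 33]; [33, 7]]·[β₁, β₀]ᵀ = [-142, -24]ᵀ.
Eliminating β₀: 7·(row 1) − 33·(row 2) gives 276·β₁ = 7·(-142) − 33·(-24) = -202, so β₁ = -101/138.
Then β₀ = ((-24) − 33·(-101/138))/7 = 1/46.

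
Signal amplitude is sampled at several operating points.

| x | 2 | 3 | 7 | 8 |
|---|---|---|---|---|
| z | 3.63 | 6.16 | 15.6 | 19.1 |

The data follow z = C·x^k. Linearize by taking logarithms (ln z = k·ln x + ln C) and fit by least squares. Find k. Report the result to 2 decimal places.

Taking logs, ln z = k·ln x + ln C, so regress ln z on ln x.
AᵀA = [[9.7980, 5.8171]; [5.8171, 4]], rhs = [14.3706, 8.8043]ᵀ  (here Σln x = 5.8171, Σ(ln x)² = 9.7980, Σln z = 8.8043, Σln x·ln z = 14.3706).
Slope k = (n·Σln x·ln z − Σln x·Σln z)/(n·Σ(ln x)² − (Σln x)²) = (4·14.3706 − 5.8171·8.8043)/5.3534 = 1.17068; ln C = (Σln z − k·Σln x)/n = 0.49857.

k = 1.17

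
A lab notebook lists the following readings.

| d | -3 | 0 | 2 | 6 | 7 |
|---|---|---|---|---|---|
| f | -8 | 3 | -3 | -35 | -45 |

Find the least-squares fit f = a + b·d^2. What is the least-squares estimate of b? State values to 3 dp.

Sums needed: Σ1 = 5, Σd^2 = 98, Σd^2·d^2 = 3794.
Moment sums: Σf = -88, Σd^2·f = -3549.
Normal equations: [[5, 98]; [98, 3794]]·[a, b]ᵀ = [-88, -3549]ᵀ.
Δ = 5·3794 − 98² = 9366.
a = ((-88)·3794 − 98·(-3549))/9366 = 995/669; b = (5·(-3549) − 98·(-88))/9366 = -1303/1338.

b = -0.974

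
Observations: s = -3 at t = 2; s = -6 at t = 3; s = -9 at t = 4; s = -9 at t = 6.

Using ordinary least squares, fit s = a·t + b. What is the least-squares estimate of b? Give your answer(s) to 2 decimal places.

The normal system XᵀX·[a, b]ᵀ = Xᵀs is [[65, 15]; [15, 4]]·[a, b]ᵀ = [-114, -27]ᵀ.
Δ = 65·4 − 15² = 35.
a = ((-114)·4 − 15·(-27))/35 = -51/35; b = (65·(-27) − 15·(-114))/35 = -9/7.

b = -1.29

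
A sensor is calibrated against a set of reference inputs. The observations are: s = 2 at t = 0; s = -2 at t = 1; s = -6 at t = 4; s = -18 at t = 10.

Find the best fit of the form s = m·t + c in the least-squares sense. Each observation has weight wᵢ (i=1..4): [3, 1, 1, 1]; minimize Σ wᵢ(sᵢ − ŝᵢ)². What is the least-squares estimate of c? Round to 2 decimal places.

With design matrix M, MᵀWM = [[117, 15]; [15, 6]] and MᵀWs = [-206, -20]ᵀ.
Eliminating c: 6·(row 1) − 15·(row 2) gives 477·m = 6·(-206) − 15·(-20) = -936, so m = -104/53.
Then c = ((-20) − 15·(-104/53))/6 = 250/159.

c = 1.57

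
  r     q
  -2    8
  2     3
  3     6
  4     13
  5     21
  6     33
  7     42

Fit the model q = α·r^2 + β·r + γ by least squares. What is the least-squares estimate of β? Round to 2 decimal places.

Sums needed: Σr^2·r^2 = 4691, Σr^2·r = 775, Σr^2 = 143, Σr·r = 143, Σr = 25, Σ1 = 7.
Right-hand side: Σr^2·q = 4077, Σr·q = 657, Σq = 126.
Solving the 3×3 system (Gaussian elimination) gives α = 30363/29414, β = -36039/29414, γ = 18945/14707.

β = -1.23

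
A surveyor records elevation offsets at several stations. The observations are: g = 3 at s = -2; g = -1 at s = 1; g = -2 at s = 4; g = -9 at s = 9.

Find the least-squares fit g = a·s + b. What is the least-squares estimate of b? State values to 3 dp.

Sums needed: Σs·s = 102, Σs = 12, Σ1 = 4.
Right-hand side: Σs·g = -96, Σg = -9.
Normal equations: [[102, 12]; [12, 4]]·[a, b]ᵀ = [-96, -9]ᵀ.
Determinant 102·4 − 12² = 264.
a = ((-96)·4 − 12·(-9))/264 = -23/22; b = (102·(-9) − 12·(-96))/264 = 39/44.

b = 0.886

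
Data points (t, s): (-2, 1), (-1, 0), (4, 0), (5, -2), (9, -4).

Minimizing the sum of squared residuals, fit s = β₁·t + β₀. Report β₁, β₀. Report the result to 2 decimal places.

Sums needed: Σt·t = 127, Σt = 15, Σ1 = 5.
Moment sums: Σt·s = -48, Σs = -5.
So MᵀM·[β₁, β₀]ᵀ = Mᵀs: [[127, 15]; [15, 5]]·[β₁, β₀]ᵀ = [-48, -5]ᵀ.
Eliminating β₀: 5·(row 1) − 15·(row 2) gives 410·β₁ = 5·(-48) − 15·(-5) = -165, so β₁ = -33/82.
Then β₀ = ((-5) − 15·(-33/82))/5 = 17/82.

β₁ = -0.40, β₀ = 0.21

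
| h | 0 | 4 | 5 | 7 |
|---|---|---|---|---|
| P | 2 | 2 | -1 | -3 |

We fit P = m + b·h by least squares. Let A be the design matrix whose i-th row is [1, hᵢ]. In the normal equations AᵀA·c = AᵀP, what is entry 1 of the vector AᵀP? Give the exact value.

0

Entry 1 ↔ basis 1, so (AᵀP)_{1} = Σᵢ Pᵢ = (1)·(2) + (1)·(2) + (1)·(-1) + (1)·(-3) = 0.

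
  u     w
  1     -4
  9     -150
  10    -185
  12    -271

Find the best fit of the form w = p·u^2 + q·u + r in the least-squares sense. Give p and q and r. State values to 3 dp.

p = -2.026, q = 2.091, r = -4.083

Compute the Gram sums: Σu^2·u^2 = 37298, Σu^2·u = 3458, Σu^2 = 326, Σu·u = 326, Σu = 32, Σ1 = 4.
Right-hand side: Σu^2·w = -69678, Σu·w = -6456, Σw = -610.
Normal equations: [[37298, 3458, 326]; [3458, 326, 32]; [326, 32, 4]]·[p, q, r]ᵀ = [-69678, -6456, -610]ᵀ.
Solving the 3×3 system (Gaussian elimination) gives p = -1927/951, q = 9941/4755, r = -6471/1585.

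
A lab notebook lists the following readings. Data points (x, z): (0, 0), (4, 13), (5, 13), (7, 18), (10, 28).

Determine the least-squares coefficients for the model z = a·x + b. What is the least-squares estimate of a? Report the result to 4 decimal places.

a = 2.7117

Forming MᵀM = [[190, 26]; [26, 5]] and Mᵀz = [523, 72]ᵀ gives MᵀM·[a, b]ᵀ = Mᵀz.
Eliminating b: 5·(row 1) − 26·(row 2) gives 274·a = 5·523 − 26·72 = 743, so a = 743/274.
Then b = (72 − 26·(743/274))/5 = 41/137.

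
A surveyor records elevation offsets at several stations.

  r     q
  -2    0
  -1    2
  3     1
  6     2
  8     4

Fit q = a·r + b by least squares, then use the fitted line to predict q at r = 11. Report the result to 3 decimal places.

q̂ = 3.971

The normal equations are: 114·a + 14·b = 45;  14·a + 5·b = 9.
(Σr·r = 114, Σr = 14, Σ1 = 5, Σr·q = 45, Σq = 9.)
det = 114·5 − 14² = 374.
a = (45·5 − 14·9)/374 = 9/34; b = (114·9 − 14·45)/374 = 18/17.
At r = 11: q̂ = (9/34)·(11) + (18/17)·(1) = 135/34.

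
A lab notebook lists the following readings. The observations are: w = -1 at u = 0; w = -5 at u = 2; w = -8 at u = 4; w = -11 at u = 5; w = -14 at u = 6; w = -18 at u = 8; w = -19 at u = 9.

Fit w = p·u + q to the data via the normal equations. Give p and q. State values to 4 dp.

From the data, Σu·u = 226, Σu = 34, Σ1 = 7.
And Σu·w = -496, Σw = -76.
Normal equations: [[226, 34]; [34, 7]]·[p, q]ᵀ = [-496, -76]ᵀ.
Δ = 226·7 − 34² = 426.
p = ((-496)·7 − 34·(-76))/426 = -148/71; q = (226·(-76) − 34·(-496))/426 = -52/71.

p = -2.0845, q = -0.7324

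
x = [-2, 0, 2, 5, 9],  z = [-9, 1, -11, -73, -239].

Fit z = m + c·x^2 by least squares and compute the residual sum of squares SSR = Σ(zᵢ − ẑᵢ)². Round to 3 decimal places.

Normal-equation sums: Σ1 = 5, Σx^2 = 114, Σx^2·x^2 = 7218.
Right-hand side: Σz = -331, Σx^2·z = -21264.
det = 5·7218 − 114² = 23094.
m = ((-331)·7218 − 114·(-21264))/23094 = 1941/1283; c = (5·(-21264) − 114·(-331))/23094 = -11431/3849.
Residuals: 5260/3849, -658/1283, -2438/3849, -1025/3849, 59/1283; SSR = 3342/1283.

SSR = 2.605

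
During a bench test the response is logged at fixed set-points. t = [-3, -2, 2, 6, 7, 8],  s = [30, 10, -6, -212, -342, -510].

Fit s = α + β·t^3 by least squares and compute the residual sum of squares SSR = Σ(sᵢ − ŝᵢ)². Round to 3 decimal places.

Entries of AᵀA: Σ1 = 6, Σt^3 = 1044, Σt^3·t^3 = 427306.
Right-hand side: Σs = -1030, Σt^3·s = -425156.
Normal equations: [[6, 1044]; [1044, 427306]]·[α, β]ᵀ = [-1030, -425156]ᵀ.
Eliminating β: 427306·(row 1) − 1044·(row 2) gives 1473900·α = 427306·(-1030) − 1044·(-425156) = 3737684, so α = 934421/368475.
Then β = ((-425156) − 1044·(934421/368475))/427306 = -122968/122825.
Residuals: 159421/368475, -200903/368475, -194039/368475, 632143/368475, -418799/368475, 22177/368475; SSR = 1842506/368475.

SSR = 5.000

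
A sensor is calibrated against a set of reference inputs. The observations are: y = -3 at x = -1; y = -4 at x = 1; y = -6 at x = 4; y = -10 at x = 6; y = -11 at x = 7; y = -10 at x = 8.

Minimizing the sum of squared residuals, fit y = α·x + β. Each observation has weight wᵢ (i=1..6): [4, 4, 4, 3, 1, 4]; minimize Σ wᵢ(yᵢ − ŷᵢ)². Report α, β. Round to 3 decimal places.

With design matrix A, AᵀWA = [[485, 73]; [73, 20]] and AᵀWy = [-677, -133]ᵀ.
Eliminating β: 20·(row 1) − 73·(row 2) gives 4371·α = 20·(-677) − 73·(-133) = -3831, so α = -1277/1457.
Then β = ((-133) − 73·(-1277/1457))/20 = -5028/1457.

α = -0.876, β = -3.451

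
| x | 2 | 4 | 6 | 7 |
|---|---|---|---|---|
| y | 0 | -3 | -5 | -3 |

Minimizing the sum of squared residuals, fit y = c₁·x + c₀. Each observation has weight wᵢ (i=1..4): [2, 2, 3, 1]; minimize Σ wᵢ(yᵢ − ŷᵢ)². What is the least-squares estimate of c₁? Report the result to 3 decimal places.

Sums needed: Σwᵢ·x·x = 197, Σwᵢ·x = 37, Σwᵢ·1 = 8.
Right-hand side: Σwᵢ·x·y = -135, Σwᵢ·y = -24.
Determinant 197·8 − 37² = 207.
c₁ = ((-135)·8 − 37·(-24))/207 = -64/69; c₀ = (197·(-24) − 37·(-135))/207 = 89/69.

c₁ = -0.928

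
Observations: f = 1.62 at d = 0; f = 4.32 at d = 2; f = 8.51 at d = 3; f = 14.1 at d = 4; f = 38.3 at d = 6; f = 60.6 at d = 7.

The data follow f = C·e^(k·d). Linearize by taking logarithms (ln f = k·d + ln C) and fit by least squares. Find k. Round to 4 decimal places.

k = 0.5230

With ln fᵢ as the transformed response and dᵢ as the regressor:
Σd = 22.0000, Σ(d)² = 114.0000, Σln f = 14.4828, Σd·ln f = 70.5377.
Equations: 114.0000·k + 22.0000·ln C = 70.5377;  22.0000·k + 6·ln C = 14.4828.
Solving (det = 200.0000): k = 0.52302, ln C = 0.49607.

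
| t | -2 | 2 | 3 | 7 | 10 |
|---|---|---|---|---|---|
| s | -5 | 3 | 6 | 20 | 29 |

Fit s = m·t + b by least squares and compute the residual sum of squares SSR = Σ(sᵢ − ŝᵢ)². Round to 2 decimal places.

SSR = 10.78

With design matrix X, XᵀX = [[166, 20]; [20, 5]] and Xᵀs = [464, 53]ᵀ.
Determinant 166·5 − 20² = 430.
m = (464·5 − 20·53)/430 = 126/43; b = (166·53 − 20·464)/430 = -241/215.
Residuals: 426/215, -374/215, -359/215, 131/215, 176/215; SSR = 2318/215.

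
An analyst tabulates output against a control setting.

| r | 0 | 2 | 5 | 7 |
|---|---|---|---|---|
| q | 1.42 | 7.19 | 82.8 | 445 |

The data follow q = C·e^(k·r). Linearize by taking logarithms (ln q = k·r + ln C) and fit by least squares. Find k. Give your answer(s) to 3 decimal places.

Taking logs, ln q = k·r + ln C, so regress ln q on r.
Σr = 14.0000, Σ(r)² = 78.0000, Σln q = 12.8379, Σr·ln q = 68.7140.
Equations: 78.0000·k + 14.0000·ln C = 68.7140;  14.0000·k + 4·ln C = 12.8379.
Solving (det = 116.0000): k = 0.82005, ln C = 0.33927.

k = 0.820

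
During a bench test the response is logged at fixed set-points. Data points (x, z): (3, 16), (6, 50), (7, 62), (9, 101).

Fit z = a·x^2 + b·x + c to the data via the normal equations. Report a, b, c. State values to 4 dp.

a = 1.1000, b = 0.8733, c = 3.6667

The normal equations are: 10339·a + 1315·b + 175·c = 13163;  1315·a + 175·b + 25·c = 1691;  175·a + 25·b + 4·c = 229.
Solving the 3×3 system (Gaussian elimination) gives a = 11/10, b = 131/150, c = 11/3.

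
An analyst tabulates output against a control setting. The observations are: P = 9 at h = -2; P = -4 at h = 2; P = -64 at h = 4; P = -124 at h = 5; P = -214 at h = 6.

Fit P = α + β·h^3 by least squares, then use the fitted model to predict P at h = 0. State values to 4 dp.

P̂ = 1.7610

MᵀM·[α, β]ᵀ = MᵀP reads: 5·α + 405·β = -397;  405·α + 66505·β = -65924.
(Σ1 = 5, Σh^3 = 405, Σh^3·h^3 = 66505, ΣP = -397, Σh^3·P = -65924.)
det = 5·66505 − 405² = 168500.
α = ((-397)·66505 − 405·(-65924))/168500 = 59347/33700; β = (5·(-65924) − 405·(-397))/168500 = -33767/33700.
At h = 0: P̂ = (59347/33700)·(1) + (-33767/33700)·(0) = 59347/33700.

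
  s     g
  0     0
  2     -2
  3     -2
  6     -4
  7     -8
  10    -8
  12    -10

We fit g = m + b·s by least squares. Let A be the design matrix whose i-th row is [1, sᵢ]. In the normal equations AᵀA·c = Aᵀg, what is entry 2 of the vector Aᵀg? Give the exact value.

-290

Entry 2 ↔ basis s, so (Aᵀg)_{2} = Σᵢ (s)·gᵢ = (0)·(0) + (2)·(-2) + (3)·(-2) + (6)·(-4) + (7)·(-8) + (10)·(-8) + (12)·(-10) = -290.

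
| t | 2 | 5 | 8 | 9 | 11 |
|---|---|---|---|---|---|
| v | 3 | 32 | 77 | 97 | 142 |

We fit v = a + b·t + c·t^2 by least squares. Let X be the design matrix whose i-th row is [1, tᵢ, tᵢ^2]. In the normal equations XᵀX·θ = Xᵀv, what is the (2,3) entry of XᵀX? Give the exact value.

2705

Row 2 ↔ basis t, column 3 ↔ basis t^2, so (XᵀX)_{2,3} = Σᵢ (t)·(t^2) = (2)·(4) + (5)·(25) + (8)·(64) + (9)·(81) + (11)·(121) = 2705.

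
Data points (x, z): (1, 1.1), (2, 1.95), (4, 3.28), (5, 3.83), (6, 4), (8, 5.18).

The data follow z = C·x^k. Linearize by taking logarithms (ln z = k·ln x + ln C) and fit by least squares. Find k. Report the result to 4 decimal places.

k = 0.7349

With ln zᵢ as the transformed response and ln xᵢ as the regressor:
XᵀX = [[12.5270, 7.5601]; [7.5601, 6]], rhs = [10.1750, 6.3249]ᵀ  (here Σln x = 7.5601, Σ(ln x)² = 12.5270, Σln z = 6.3249, Σln x·ln z = 10.1750).
Slope k = (n·Σln x·ln z − Σln x·Σln z)/(n·Σ(ln x)² − (Σln x)²) = (6·10.1750 − 7.5601·6.3249)/18.0074 = 0.73487; ln C = (Σln z − k·Σln x)/n = 0.12821.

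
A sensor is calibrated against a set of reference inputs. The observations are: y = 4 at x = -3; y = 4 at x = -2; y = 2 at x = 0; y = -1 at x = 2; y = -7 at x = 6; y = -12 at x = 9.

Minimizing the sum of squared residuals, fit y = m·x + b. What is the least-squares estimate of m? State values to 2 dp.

Normal-equation sums: Σx·x = 134, Σx = 12, Σ1 = 6.
And Σx·y = -172, Σy = -10.
Eliminating b: 6·(row 1) − 12·(row 2) gives 660·m = 6·(-172) − 12·(-10) = -912, so m = -76/55.
Then b = ((-10) − 12·(-76/55))/6 = 181/165.

m = -1.38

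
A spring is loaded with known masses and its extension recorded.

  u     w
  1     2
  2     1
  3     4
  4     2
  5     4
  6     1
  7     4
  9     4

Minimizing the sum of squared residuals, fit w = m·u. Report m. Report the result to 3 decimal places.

Normal-equation sums: Σu·u = 221.
And Σu·w = 114.
m = 114/221 = 0.515837.

m = 0.516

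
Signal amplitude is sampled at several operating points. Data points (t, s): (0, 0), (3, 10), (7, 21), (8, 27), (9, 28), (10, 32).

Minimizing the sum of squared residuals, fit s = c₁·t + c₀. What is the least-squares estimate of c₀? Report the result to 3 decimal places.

c₀ = 0.109

AᵀA·[c₁, c₀]ᵀ = Aᵀs reads: 303·c₁ + 37·c₀ = 965;  37·c₁ + 6·c₀ = 118.
(Σt·t = 303, Σt = 37, Σ1 = 6, Σt·s = 965, Σs = 118.)
Δ = 303·6 − 37² = 449.
c₁ = (965·6 − 37·118)/449 = 1424/449; c₀ = (303·118 − 37·965)/449 = 49/449.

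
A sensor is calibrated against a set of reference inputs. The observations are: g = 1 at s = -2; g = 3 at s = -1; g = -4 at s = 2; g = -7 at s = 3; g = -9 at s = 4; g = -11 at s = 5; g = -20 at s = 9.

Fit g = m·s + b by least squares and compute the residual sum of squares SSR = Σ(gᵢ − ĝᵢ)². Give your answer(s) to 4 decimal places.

SSR = 9.6983

Forming MᵀM = [[140, 20]; [20, 7]] and Mᵀg = [-305, -47]ᵀ gives MᵀM·[m, b]ᵀ = Mᵀg.
Δ = 140·7 − 20² = 580.
m = ((-305)·7 − 20·(-47))/580 = -239/116; b = (140·(-47) − 20·(-305))/580 = -24/29.
Residuals: -133/58, 205/116, 55/58, 1/116, 2/29, 15/116, -73/116; SSR = 1125/116.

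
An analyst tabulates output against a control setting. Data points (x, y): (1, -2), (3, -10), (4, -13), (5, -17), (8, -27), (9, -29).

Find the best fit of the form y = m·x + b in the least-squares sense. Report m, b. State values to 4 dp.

Setting ∂/∂m … = 0 gives: 196·m + 30·b = -646;  30·m + 6·b = -98.
Determinant 196·6 − 30² = 276.
m = ((-646)·6 − 30·(-98))/276 = -78/23; b = (196·(-98) − 30·(-646))/276 = 43/69.

m = -3.3913, b = 0.6232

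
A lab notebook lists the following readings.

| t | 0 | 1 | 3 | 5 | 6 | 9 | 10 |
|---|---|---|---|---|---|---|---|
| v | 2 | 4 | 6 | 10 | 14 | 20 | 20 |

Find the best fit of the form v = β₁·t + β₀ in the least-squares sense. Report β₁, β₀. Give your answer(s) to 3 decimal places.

β₁ = 1.921, β₀ = 1.526

Forming XᵀX = [[252, 34]; [34, 7]] and Xᵀv = [536, 76]ᵀ gives XᵀX·[β₁, β₀]ᵀ = Xᵀv.
Determinant 252·7 − 34² = 608.
β₁ = (536·7 − 34·76)/608 = 73/38; β₀ = (252·76 − 34·536)/608 = 29/19.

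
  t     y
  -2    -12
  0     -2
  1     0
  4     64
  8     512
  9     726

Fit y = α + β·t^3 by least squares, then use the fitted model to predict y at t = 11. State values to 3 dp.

Normal-equation sums: Σ1 = 6, Σt^3 = 1298, Σt^3·t^3 = 797746.
Right-hand side: Σy = 1288, Σt^3·y = 795590.
Normal equations: [[6, 1298]; [1298, 797746]]·[α, β]ᵀ = [1288, 795590]ᵀ.
det = 6·797746 − 1298² = 3101672.
α = (1288·797746 − 1298·795590)/3101672 = -1294743/775418; β = (6·795590 − 1298·1288)/3101672 = 775429/775418.
At t = 11: ŷ = (-1294743/775418)·(1) + (775429/775418)·(1331) = 515400628/387709.

ŷ = 1329.349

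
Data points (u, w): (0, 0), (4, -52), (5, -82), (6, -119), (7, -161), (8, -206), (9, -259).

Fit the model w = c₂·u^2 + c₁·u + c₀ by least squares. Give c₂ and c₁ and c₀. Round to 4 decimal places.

Normal-equation sums: Σu^2·u^2 = 15235, Σu^2·u = 1989, Σu^2 = 271, Σu·u = 271, Σu = 39, Σ1 = 7.
And Σu^2·w = -49218, Σu·w = -6438, Σw = -879.
Inverting the 3×3 Gram matrix, [c₂, c₁, c₀]ᵀ = [-12933/4202, -5163/4202, 903/2101]ᵀ.

c₂ = -3.0778, c₁ = -1.2287, c₀ = 0.4298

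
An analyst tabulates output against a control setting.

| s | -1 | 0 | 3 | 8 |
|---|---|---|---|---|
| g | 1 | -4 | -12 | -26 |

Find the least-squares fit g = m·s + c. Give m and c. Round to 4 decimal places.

Entries of AᵀA: Σs·s = 74, Σs = 10, Σ1 = 4.
And Σs·g = -245, Σg = -41.
Δ = 74·4 − 10² = 196.
m = ((-245)·4 − 10·(-41))/196 = -285/98; c = (74·(-41) − 10·(-245))/196 = -146/49.

m = -2.9082, c = -2.9796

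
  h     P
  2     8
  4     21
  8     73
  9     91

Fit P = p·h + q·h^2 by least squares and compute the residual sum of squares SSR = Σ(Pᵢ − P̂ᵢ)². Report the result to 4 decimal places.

SSR = 1.3474

The normal equations are: 165·p + 1313·q = 1503;  1313·p + 10929·q = 12411.
Δ = 165·10929 − 1313² = 79316.
p = (1503·10929 − 1313·12411)/79316 = 32661/19829; q = (165·12411 − 1313·1503)/79316 = 18594/19829.
Residuals: 18934/19829, -11739/19829, -3787/19829, 4376/19829; SSR = 26718/19829.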